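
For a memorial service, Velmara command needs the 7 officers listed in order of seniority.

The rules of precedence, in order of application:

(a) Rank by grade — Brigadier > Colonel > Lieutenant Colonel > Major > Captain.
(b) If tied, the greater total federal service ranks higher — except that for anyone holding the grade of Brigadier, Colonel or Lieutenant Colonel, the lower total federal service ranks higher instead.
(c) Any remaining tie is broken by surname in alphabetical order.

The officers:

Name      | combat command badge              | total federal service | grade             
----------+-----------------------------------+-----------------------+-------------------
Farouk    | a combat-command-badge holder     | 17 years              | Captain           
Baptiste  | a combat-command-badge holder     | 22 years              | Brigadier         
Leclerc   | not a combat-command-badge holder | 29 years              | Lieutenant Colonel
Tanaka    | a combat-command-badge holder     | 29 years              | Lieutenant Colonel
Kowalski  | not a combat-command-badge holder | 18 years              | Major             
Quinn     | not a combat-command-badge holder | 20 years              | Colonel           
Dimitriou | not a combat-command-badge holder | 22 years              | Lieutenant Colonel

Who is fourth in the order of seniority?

By grade: Baptiste (Brigadier); then Quinn (Colonel); then Dimitriou, Leclerc and Tanaka (Lieutenant Colonel); then Kowalski (Major); then Farouk (Captain).
Among Dimitriou, Leclerc and Tanaka, by total federal service (lower first) (reversed rule for this group): Dimitriou (22 years) before Leclerc and Tanaka (29 years).
Among Leclerc and Tanaka, alphabetically by surname: Leclerc before Tanaka.
Order: Baptiste, Quinn, Dimitriou, Leclerc, Tanaka, Kowalski, Farouk.

Leclerc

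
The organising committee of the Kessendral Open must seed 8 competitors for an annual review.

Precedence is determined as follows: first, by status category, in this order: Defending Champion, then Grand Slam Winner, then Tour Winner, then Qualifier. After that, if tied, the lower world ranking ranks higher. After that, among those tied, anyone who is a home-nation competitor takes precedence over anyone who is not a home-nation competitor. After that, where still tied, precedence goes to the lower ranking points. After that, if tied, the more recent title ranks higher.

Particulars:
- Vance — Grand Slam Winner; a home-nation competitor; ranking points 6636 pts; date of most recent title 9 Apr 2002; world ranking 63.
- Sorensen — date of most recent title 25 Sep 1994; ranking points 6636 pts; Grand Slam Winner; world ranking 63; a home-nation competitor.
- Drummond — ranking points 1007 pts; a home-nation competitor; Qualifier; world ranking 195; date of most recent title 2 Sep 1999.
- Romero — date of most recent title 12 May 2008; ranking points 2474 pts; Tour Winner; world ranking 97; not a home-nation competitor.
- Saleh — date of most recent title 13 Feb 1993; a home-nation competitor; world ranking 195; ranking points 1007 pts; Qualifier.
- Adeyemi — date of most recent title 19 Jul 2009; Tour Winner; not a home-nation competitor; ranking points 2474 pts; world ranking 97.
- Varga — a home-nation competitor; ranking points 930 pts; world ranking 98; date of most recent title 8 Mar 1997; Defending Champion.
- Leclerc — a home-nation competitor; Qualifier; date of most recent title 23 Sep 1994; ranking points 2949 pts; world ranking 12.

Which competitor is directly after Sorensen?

Adeyemi

By status category: Varga (Defending Champion); then Vance and Sorensen (Grand Slam Winner); then Adeyemi and Romero (Tour Winner); then Leclerc, Drummond and Saleh (Qualifier).
Vance and Sorensen both have world ranking 63, so the next rule applies.
Vance and Sorensen are each a home-nation competitor, so the next rule applies.
Vance and Sorensen both have ranking points 6636 pts, so the next rule applies.
Among Vance and Sorensen, by date of most recent title (later first): Vance (9 Apr 2002) before Sorensen (25 Sep 1994).
Adeyemi and Romero both have world ranking 97, so the next rule applies.
Adeyemi and Romero are each not a home-nation competitor, so the next rule applies.
Adeyemi and Romero both have ranking points 2474 pts, so the next rule applies.
Among Adeyemi and Romero, by date of most recent title (later first): Adeyemi (19 Jul 2009) before Romero (12 May 2008).
Among Leclerc, Drummond and Saleh, by world ranking (lower first): Leclerc (12) before Drummond and Saleh (195).
Drummond and Saleh are each a home-nation competitor, so the next rule applies.
Drummond and Saleh both have ranking points 1007 pts, so the next rule applies.
Among Drummond and Saleh, by date of most recent title (later first): Drummond (2 Sep 1999) before Saleh (13 Feb 1993).
Order: Varga, Vance, Sorensen, Adeyemi, Romero, Leclerc, Drummond, Saleh.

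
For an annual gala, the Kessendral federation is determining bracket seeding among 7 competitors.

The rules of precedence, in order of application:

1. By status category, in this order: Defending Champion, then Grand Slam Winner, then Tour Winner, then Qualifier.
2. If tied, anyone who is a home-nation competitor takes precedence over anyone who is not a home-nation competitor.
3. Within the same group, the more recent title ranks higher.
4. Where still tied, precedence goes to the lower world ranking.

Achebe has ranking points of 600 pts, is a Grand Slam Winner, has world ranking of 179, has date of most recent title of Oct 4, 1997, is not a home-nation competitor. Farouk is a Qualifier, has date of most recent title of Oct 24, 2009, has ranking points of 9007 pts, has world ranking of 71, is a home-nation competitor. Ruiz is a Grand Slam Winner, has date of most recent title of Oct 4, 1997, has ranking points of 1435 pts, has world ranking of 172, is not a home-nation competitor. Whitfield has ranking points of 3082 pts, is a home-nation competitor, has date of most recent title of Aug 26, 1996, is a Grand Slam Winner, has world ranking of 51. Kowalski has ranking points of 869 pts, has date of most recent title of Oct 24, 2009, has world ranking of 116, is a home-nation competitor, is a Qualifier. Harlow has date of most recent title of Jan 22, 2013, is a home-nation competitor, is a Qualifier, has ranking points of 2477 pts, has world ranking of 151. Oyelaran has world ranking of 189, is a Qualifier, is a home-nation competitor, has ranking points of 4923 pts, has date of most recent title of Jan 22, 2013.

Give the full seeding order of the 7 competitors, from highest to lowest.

Whitfield, Ruiz, Achebe, Harlow, Oyelaran, Farouk, Kowalski

By status category: Whitfield, Ruiz and Achebe (Grand Slam Winner); then Harlow, Oyelaran, Farouk and Kowalski (Qualifier).
Among Whitfield, Ruiz and Achebe, a home-nation competitor before not a home-nation competitor: Whitfield (a home-nation competitor) before Ruiz and Achebe (not a home-nation competitor).
Ruiz and Achebe both have date of most recent title Oct 4, 1997, so the next rule applies.
Among Ruiz and Achebe, by world ranking (lower first): Ruiz (172) before Achebe (179).
Harlow, Oyelaran, Farouk and Kowalski are each a home-nation competitor, so the next rule applies.
Among Harlow, Oyelaran, Farouk and Kowalski, by date of most recent title (later first): Harlow and Oyelaran (Jan 22, 2013) before Farouk and Kowalski (Oct 24, 2009).
Among Harlow and Oyelaran, by world ranking (lower first): Harlow (151) before Oyelaran (189).
Among Farouk and Kowalski, by world ranking (lower first): Farouk (71) before Kowalski (116).
Full order: Whitfield, Ruiz, Achebe, Harlow, Oyelaran, Farouk, Kowalski.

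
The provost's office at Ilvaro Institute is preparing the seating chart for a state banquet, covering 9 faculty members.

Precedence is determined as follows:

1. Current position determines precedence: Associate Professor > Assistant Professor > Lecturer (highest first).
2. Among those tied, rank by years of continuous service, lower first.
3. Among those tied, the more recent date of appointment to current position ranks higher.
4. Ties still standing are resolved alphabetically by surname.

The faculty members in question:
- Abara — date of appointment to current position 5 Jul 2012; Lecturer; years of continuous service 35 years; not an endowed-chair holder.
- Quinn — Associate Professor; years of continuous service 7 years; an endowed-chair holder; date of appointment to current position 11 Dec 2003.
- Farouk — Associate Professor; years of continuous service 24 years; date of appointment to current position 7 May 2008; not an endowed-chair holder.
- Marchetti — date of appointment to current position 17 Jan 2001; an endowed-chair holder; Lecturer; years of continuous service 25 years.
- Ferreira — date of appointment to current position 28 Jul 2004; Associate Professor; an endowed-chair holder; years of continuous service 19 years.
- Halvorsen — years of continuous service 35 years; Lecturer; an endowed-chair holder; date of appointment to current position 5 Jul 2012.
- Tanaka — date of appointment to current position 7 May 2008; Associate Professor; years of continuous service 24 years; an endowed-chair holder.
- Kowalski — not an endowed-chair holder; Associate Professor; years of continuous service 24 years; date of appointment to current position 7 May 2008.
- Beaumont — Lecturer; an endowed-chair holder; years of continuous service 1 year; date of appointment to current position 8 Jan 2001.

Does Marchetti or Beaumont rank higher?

Beaumont

By current position: Quinn, Ferreira, Farouk, Kowalski and Tanaka (Associate Professor); then Beaumont, Marchetti, Abara and Halvorsen (Lecturer).
Among Quinn, Ferreira, Farouk, Kowalski and Tanaka, by years of continuous service (lower first): Quinn (7 years) before Ferreira (19 years) before Farouk, Kowalski and Tanaka (24 years).
Farouk, Kowalski and Tanaka all have date of appointment to current position 7 May 2008, so the next rule applies.
Among Farouk, Kowalski and Tanaka, alphabetically by surname: Farouk before Kowalski before Tanaka.
Among Beaumont, Marchetti, Abara and Halvorsen, by years of continuous service (lower first): Beaumont (1 year) before Marchetti (25 years) before Abara and Halvorsen (35 years).
Abara and Halvorsen both have date of appointment to current position 5 Jul 2012, so the next rule applies.
Among Abara and Halvorsen, alphabetically by surname: Abara before Halvorsen.
So Beaumont takes precedence.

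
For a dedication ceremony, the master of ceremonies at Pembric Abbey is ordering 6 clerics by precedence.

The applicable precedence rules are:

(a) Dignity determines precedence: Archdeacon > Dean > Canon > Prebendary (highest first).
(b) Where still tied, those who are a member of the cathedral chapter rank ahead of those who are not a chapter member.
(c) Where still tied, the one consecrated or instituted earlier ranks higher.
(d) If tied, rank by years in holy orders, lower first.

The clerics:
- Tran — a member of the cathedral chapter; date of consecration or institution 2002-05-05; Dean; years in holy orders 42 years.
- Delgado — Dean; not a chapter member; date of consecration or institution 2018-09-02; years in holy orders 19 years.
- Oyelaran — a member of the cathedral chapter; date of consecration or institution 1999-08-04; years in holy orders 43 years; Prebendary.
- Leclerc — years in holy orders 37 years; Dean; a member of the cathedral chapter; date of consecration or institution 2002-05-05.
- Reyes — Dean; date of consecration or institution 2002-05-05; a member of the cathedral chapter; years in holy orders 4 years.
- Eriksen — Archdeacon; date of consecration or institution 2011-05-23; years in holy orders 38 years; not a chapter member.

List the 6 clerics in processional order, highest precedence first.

By dignity: Eriksen (Archdeacon); then Reyes, Leclerc, Tran and Delgado (Dean); then Oyelaran (Prebendary).
Among Reyes, Leclerc, Tran and Delgado, a member of the cathedral chapter before not a chapter member: Reyes, Leclerc and Tran (a member of the cathedral chapter) before Delgado (not a chapter member).
Reyes, Leclerc and Tran all have date of consecration or institution 2002-05-05, so the next rule applies.
Among Reyes, Leclerc and Tran, by years in holy orders (lower first): Reyes (4 years) before Leclerc (37 years) before Tran (42 years).
Full order: Eriksen, Reyes, Leclerc, Tran, Delgado, Oyelaran.

Eriksen, Reyes, Leclerc, Tran, Delgado, Oyelaran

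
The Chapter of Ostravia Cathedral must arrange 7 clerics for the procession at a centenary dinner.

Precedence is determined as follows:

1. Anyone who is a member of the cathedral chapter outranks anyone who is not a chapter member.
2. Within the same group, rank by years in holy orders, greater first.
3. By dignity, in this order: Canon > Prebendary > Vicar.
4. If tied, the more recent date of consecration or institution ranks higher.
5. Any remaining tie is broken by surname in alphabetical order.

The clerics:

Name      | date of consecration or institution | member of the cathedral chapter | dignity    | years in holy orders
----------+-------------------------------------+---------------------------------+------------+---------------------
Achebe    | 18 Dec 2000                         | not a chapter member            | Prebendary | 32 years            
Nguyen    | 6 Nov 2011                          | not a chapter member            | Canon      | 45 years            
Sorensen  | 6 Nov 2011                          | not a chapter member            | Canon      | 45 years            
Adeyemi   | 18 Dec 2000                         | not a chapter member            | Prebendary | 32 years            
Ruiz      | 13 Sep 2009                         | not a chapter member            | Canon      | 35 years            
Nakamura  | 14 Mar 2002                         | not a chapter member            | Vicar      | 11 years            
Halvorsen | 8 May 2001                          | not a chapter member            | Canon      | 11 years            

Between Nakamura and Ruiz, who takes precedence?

By the first rule: Nguyen, Sorensen, Ruiz, Achebe, Adeyemi, Halvorsen and Nakamura (each not a chapter member).
Among Nguyen, Sorensen, Ruiz, Achebe, Adeyemi, Halvorsen and Nakamura, by years in holy orders (higher first): Nguyen and Sorensen (45 years) before Ruiz (35 years) before Achebe and Adeyemi (32 years) before Halvorsen and Nakamura (11 years).
Nguyen and Sorensen are each Canon, so the next rule applies.
Nguyen and Sorensen both have date of consecration or institution 6 Nov 2011, so the next rule applies.
Among Nguyen and Sorensen, alphabetically by surname: Nguyen before Sorensen.
Achebe and Adeyemi are each Prebendary, so the next rule applies.
Achebe and Adeyemi both have date of consecration or institution 18 Dec 2000, so the next rule applies.
Among Achebe and Adeyemi, alphabetically by surname: Achebe before Adeyemi.
Among Halvorsen and Nakamura, by dignity: Halvorsen (Canon) before Nakamura (Vicar).
So Ruiz takes precedence.

Ruiz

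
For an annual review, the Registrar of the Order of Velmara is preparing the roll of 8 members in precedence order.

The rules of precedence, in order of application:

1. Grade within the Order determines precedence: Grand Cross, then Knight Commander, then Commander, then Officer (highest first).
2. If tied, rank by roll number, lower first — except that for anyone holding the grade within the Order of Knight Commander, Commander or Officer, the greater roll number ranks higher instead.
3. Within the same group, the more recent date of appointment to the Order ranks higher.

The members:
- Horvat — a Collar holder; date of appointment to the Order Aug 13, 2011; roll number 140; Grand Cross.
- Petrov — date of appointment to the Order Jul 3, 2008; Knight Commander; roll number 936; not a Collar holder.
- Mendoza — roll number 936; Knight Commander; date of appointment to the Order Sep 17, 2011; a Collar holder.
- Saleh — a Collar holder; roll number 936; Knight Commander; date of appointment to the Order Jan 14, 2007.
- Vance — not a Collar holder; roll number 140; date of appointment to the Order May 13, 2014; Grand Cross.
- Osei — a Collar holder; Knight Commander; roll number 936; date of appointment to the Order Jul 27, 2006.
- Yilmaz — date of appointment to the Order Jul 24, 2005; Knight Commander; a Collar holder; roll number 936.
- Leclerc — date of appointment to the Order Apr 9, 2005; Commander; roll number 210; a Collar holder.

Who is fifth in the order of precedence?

Saleh

By grade within the Order: Vance and Horvat (Grand Cross); then Mendoza, Petrov, Saleh, Osei and Yilmaz (Knight Commander); then Leclerc (Commander).
Vance and Horvat both have roll number 140, so the next rule applies.
Among Vance and Horvat, by date of appointment to the Order (later first): Vance (May 13, 2014) before Horvat (Aug 13, 2011).
Mendoza, Petrov, Saleh, Osei and Yilmaz all have roll number 936, so the next rule applies.
Among Mendoza, Petrov, Saleh, Osei and Yilmaz, by date of appointment to the Order (later first): Mendoza (Sep 17, 2011) before Petrov (Jul 3, 2008) before Saleh (Jan 14, 2007) before Osei (Jul 27, 2006) before Yilmaz (Jul 24, 2005).
Order: Vance, Horvat, Mendoza, Petrov, Saleh, Osei, Yilmaz, Leclerc.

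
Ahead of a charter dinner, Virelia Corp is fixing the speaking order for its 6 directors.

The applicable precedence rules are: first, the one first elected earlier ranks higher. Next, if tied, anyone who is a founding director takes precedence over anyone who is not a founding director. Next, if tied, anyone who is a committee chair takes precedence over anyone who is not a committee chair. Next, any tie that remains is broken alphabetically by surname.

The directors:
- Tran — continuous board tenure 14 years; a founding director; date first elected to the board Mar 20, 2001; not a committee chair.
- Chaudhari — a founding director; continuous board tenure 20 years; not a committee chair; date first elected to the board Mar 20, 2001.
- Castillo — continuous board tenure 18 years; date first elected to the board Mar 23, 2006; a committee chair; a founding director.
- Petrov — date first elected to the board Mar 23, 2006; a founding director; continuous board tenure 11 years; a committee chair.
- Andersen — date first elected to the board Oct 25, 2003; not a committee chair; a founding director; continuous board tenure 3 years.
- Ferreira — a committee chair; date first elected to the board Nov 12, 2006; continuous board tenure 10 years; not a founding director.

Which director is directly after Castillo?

By date first elected to the board (earlier first): Chaudhari and Tran (both Mar 20, 2001); then Andersen (Oct 25, 2003); then Castillo and Petrov (both Mar 23, 2006); then Ferreira (Nov 12, 2006).
Chaudhari and Tran are each a founding director, so the next rule applies.
Chaudhari and Tran are each not a committee chair, so the next rule applies.
Among Chaudhari and Tran, alphabetically by surname: Chaudhari before Tran.
Castillo and Petrov are each a founding director, so the next rule applies.
Castillo and Petrov are each a committee chair, so the next rule applies.
Among Castillo and Petrov, alphabetically by surname: Castillo before Petrov.
Order: Chaudhari, Tran, Andersen, Castillo, Petrov, Ferreira.

Petrov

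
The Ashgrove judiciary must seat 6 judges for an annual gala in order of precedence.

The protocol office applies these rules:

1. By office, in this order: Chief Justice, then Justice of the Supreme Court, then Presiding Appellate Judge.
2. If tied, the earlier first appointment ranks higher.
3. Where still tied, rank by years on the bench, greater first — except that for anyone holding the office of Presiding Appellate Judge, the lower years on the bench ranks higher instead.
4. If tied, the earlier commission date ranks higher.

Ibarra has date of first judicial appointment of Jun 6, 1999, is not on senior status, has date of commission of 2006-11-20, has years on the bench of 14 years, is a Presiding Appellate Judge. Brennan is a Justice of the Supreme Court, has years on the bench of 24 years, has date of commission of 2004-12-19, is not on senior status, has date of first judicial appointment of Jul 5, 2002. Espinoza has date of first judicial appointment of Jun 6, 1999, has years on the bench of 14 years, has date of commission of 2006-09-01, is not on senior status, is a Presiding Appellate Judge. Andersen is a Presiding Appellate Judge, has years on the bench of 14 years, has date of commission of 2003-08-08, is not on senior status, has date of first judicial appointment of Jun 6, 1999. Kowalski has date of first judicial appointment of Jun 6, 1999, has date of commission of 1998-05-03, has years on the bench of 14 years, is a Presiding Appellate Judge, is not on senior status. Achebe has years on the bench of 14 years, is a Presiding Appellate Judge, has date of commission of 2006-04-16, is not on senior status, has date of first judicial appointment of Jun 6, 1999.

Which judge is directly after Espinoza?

By office: Brennan (Justice of the Supreme Court); then Kowalski, Andersen, Achebe, Espinoza and Ibarra (Presiding Appellate Judge).
Kowalski, Andersen, Achebe, Espinoza and Ibarra all have date of first judicial appointment Jun 6, 1999, so the next rule applies.
Kowalski, Andersen, Achebe, Espinoza and Ibarra all have years on the bench 14 years, so the next rule applies.
Among Kowalski, Andersen, Achebe, Espinoza and Ibarra, by date of commission (earlier first): Kowalski (1998-05-03) before Andersen (2003-08-08) before Achebe (2006-04-16) before Espinoza (2006-09-01) before Ibarra (2006-11-20).
Order: Brennan, Kowalski, Andersen, Achebe, Espinoza, Ibarra.

Ibarra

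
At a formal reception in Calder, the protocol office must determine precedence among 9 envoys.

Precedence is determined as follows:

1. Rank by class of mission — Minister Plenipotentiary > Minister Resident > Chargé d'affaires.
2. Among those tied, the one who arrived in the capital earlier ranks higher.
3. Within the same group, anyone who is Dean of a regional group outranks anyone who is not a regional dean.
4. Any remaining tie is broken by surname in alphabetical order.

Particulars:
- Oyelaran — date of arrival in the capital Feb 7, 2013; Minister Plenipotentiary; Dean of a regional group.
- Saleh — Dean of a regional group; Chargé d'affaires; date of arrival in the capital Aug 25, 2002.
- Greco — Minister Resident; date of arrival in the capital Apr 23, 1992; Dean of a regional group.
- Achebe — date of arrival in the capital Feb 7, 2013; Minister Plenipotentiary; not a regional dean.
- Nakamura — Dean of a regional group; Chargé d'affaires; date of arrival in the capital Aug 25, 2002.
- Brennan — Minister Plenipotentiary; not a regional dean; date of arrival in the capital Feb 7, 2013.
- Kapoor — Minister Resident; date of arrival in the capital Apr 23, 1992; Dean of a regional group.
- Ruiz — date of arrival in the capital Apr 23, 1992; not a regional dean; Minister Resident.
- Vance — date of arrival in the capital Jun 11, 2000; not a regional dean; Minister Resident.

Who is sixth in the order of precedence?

Ruiz

By class of mission: Oyelaran, Achebe and Brennan (Minister Plenipotentiary); then Greco, Kapoor, Ruiz and Vance (Minister Resident); then Nakamura and Saleh (Chargé d'affaires).
Oyelaran, Achebe and Brennan all have date of arrival in the capital Feb 7, 2013, so the next rule applies.
Among Oyelaran, Achebe and Brennan, Dean of a regional group before not a regional dean: Oyelaran (Dean of a regional group) before Achebe and Brennan (not a regional dean).
Among Achebe and Brennan, alphabetically by surname: Achebe before Brennan.
Among Greco, Kapoor, Ruiz and Vance, by date of arrival in the capital (earlier first): Greco, Kapoor and Ruiz (Apr 23, 1992) before Vance (Jun 11, 2000).
Among Greco, Kapoor and Ruiz, Dean of a regional group before not a regional dean: Greco and Kapoor (Dean of a regional group) before Ruiz (not a regional dean).
Among Greco and Kapoor, alphabetically by surname: Greco before Kapoor.
Nakamura and Saleh both have date of arrival in the capital Aug 25, 2002, so the next rule applies.
Nakamura and Saleh are each Dean of a regional group, so the next rule applies.
Among Nakamura and Saleh, alphabetically by surname: Nakamura before Saleh.
Order: Oyelaran, Achebe, Brennan, Greco, Kapoor, Ruiz, Vance, Nakamura, Saleh.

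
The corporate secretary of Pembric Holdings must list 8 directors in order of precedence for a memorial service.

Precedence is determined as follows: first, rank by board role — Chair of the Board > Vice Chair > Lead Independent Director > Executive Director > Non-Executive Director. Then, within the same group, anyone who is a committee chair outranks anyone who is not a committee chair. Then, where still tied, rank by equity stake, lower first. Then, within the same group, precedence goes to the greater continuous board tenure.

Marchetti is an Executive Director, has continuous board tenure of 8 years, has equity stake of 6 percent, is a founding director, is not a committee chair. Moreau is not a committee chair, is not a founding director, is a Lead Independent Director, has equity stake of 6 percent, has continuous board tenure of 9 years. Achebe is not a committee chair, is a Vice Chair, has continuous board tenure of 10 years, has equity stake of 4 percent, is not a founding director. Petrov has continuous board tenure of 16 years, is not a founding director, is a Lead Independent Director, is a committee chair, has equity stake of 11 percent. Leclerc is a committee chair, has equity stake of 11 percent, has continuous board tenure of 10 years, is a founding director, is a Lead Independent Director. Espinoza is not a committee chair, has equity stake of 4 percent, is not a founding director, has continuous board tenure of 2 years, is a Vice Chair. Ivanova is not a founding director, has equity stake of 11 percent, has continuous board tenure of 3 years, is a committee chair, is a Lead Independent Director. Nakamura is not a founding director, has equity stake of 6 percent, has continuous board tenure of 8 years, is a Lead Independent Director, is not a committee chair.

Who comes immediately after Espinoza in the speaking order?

By board role: Achebe and Espinoza (Vice Chair); then Petrov, Leclerc, Ivanova, Moreau and Nakamura (Lead Independent Director); then Marchetti (Executive Director).
Achebe and Espinoza are each not a committee chair, so the next rule applies.
Achebe and Espinoza both have equity stake 4 percent, so the next rule applies.
Among Achebe and Espinoza, by continuous board tenure (higher first): Achebe (10 years) before Espinoza (2 years).
Among Petrov, Leclerc, Ivanova, Moreau and Nakamura, a committee chair before not a committee chair: Petrov, Leclerc and Ivanova (a committee chair) before Moreau and Nakamura (not a committee chair).
Petrov, Leclerc and Ivanova all have equity stake 11 percent, so the next rule applies.
Among Petrov, Leclerc and Ivanova, by continuous board tenure (higher first): Petrov (16 years) before Leclerc (10 years) before Ivanova (3 years).
Moreau and Nakamura both have equity stake 6 percent, so the next rule applies.
Among Moreau and Nakamura, by continuous board tenure (higher first): Moreau (9 years) before Nakamura (8 years).
Order: Achebe, Espinoza, Petrov, Leclerc, Ivanova, Moreau, Nakamura, Marchetti.

Petrov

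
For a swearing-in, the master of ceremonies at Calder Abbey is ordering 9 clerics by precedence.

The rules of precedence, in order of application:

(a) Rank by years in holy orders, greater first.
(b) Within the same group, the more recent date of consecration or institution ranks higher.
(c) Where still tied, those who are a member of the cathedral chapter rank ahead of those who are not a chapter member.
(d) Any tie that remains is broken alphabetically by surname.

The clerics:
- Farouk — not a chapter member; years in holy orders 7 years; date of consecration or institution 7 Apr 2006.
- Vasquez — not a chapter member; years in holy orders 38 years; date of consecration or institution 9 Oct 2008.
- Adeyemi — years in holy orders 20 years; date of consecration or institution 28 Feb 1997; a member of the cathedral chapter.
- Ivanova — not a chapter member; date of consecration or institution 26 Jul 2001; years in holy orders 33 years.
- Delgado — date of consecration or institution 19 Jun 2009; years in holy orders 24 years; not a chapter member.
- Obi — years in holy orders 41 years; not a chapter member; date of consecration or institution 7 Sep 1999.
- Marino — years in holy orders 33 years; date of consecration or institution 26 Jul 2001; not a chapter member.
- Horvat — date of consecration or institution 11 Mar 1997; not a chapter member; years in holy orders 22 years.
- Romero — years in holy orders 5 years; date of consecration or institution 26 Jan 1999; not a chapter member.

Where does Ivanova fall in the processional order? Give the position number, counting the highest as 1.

3

By years in holy orders (higher first): Obi (41 years); then Vasquez (38 years); then Ivanova and Marino (both 33 years); then Delgado (24 years); then Horvat (22 years); then Adeyemi (20 years); then Farouk (7 years); then Romero (5 years).
Ivanova and Marino both have date of consecration or institution 26 Jul 2001, so the next rule applies.
Ivanova and Marino are each not a chapter member, so the next rule applies.
Among Ivanova and Marino, alphabetically by surname: Ivanova before Marino.
Order: Obi, Vasquez, Ivanova, Marino, Delgado, Horvat, Adeyemi, Farouk, Romero. So position 3.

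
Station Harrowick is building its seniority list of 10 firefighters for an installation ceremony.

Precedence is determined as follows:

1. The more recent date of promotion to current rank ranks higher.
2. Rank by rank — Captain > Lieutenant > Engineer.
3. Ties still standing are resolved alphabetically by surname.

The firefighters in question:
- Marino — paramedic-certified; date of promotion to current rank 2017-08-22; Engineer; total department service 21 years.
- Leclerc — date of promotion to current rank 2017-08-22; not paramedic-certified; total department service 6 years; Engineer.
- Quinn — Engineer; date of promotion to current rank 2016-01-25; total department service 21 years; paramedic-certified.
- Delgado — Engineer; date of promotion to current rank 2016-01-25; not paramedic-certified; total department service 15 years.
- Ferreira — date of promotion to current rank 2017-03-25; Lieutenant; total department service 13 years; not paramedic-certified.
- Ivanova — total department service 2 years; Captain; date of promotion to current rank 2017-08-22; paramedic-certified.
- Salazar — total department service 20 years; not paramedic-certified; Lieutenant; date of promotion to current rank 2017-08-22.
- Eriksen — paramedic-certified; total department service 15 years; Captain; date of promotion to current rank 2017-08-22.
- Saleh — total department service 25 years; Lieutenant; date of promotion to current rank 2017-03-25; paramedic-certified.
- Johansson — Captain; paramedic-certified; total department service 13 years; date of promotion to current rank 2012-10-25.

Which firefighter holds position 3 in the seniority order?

Salazar

By date of promotion to current rank (later first): Eriksen, Ivanova, Salazar, Leclerc and Marino (each 2017-08-22); then Ferreira and Saleh (both 2017-03-25); then Delgado and Quinn (both 2016-01-25); then Johansson (2012-10-25).
Among Eriksen, Ivanova, Salazar, Leclerc and Marino, by rank: Eriksen and Ivanova (Captain) before Salazar (Lieutenant) before Leclerc and Marino (Engineer).
Among Eriksen and Ivanova, alphabetically by surname: Eriksen before Ivanova.
Among Leclerc and Marino, alphabetically by surname: Leclerc before Marino.
Ferreira and Saleh are each Lieutenant, so the next rule applies.
Among Ferreira and Saleh, alphabetically by surname: Ferreira before Saleh.
Delgado and Quinn are each Engineer, so the next rule applies.
Among Delgado and Quinn, alphabetically by surname: Delgado before Quinn.
Order: Eriksen, Ivanova, Salazar, Leclerc, Marino, Ferreira, Saleh, Delgado, Quinn, Johansson.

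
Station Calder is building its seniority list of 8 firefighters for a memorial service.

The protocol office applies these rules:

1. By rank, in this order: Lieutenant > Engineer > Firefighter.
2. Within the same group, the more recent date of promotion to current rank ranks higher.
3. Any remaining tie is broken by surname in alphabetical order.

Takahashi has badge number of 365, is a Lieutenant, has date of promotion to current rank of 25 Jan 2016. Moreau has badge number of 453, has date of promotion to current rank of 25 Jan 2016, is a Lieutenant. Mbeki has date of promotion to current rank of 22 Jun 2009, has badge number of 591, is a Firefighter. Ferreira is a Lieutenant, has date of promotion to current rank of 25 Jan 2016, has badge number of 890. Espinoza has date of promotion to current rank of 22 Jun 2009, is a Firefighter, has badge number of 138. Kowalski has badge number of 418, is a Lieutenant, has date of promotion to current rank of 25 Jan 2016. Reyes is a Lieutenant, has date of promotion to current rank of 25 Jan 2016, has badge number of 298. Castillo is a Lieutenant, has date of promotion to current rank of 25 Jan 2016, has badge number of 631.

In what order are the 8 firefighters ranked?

Castillo, Ferreira, Kowalski, Moreau, Reyes, Takahashi, Espinoza, Mbeki

By rank: Castillo, Ferreira, Kowalski, Moreau, Reyes and Takahashi (Lieutenant); then Espinoza and Mbeki (Firefighter).
Castillo, Ferreira, Kowalski, Moreau, Reyes and Takahashi all have date of promotion to current rank 25 Jan 2016, so the next rule applies.
Among Castillo, Ferreira, Kowalski, Moreau, Reyes and Takahashi, alphabetically by surname: Castillo before Ferreira before Kowalski before Moreau before Reyes before Takahashi.
Espinoza and Mbeki both have date of promotion to current rank 22 Jun 2009, so the next rule applies.
Among Espinoza and Mbeki, alphabetically by surname: Espinoza before Mbeki.
Full order: Castillo, Ferreira, Kowalski, Moreau, Reyes, Takahashi, Espinoza, Mbeki.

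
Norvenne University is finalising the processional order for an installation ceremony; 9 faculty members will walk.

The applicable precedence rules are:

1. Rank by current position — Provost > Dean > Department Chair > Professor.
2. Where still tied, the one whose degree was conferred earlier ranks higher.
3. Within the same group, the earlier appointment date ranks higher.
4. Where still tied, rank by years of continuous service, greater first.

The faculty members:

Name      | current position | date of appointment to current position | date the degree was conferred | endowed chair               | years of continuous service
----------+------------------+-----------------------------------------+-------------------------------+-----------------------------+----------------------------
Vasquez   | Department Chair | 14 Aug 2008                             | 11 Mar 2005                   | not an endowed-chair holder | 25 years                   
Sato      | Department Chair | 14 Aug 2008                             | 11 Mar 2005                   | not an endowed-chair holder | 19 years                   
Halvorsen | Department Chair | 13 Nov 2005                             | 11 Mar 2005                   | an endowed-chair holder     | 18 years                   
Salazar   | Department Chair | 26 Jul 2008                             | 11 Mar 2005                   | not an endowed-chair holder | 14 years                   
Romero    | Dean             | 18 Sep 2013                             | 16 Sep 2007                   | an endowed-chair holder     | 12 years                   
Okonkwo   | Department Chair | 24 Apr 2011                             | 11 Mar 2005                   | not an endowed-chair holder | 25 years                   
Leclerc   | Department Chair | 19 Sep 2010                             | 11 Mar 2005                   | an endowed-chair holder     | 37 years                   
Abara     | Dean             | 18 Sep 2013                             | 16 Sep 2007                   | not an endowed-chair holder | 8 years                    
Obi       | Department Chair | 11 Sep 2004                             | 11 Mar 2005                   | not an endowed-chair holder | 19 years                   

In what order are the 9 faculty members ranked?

Romero, Abara, Obi, Halvorsen, Salazar, Vasquez, Sato, Leclerc, Okonkwo

By current position: Romero and Abara (Dean); then Obi, Halvorsen, Salazar, Vasquez, Sato, Leclerc and Okonkwo (Department Chair).
Romero and Abara both have date the degree was conferred 16 Sep 2007, so the next rule applies.
Romero and Abara both have date of appointment to current position 18 Sep 2013, so the next rule applies.
Among Romero and Abara, by years of continuous service (higher first): Romero (12 years) before Abara (8 years).
Obi, Halvorsen, Salazar, Vasquez, Sato, Leclerc and Okonkwo all have date the degree was conferred 11 Mar 2005, so the next rule applies.
Among Obi, Halvorsen, Salazar, Vasquez, Sato, Leclerc and Okonkwo, by date of appointment to current position (earlier first): Obi (11 Sep 2004) before Halvorsen (13 Nov 2005) before Salazar (26 Jul 2008) before Vasquez and Sato (14 Aug 2008) before Leclerc (19 Sep 2010) before Okonkwo (24 Apr 2011).
Among Vasquez and Sato, by years of continuous service (higher first): Vasquez (25 years) before Sato (19 years).
Full order: Romero, Abara, Obi, Halvorsen, Salazar, Vasquez, Sato, Leclerc, Okonkwo.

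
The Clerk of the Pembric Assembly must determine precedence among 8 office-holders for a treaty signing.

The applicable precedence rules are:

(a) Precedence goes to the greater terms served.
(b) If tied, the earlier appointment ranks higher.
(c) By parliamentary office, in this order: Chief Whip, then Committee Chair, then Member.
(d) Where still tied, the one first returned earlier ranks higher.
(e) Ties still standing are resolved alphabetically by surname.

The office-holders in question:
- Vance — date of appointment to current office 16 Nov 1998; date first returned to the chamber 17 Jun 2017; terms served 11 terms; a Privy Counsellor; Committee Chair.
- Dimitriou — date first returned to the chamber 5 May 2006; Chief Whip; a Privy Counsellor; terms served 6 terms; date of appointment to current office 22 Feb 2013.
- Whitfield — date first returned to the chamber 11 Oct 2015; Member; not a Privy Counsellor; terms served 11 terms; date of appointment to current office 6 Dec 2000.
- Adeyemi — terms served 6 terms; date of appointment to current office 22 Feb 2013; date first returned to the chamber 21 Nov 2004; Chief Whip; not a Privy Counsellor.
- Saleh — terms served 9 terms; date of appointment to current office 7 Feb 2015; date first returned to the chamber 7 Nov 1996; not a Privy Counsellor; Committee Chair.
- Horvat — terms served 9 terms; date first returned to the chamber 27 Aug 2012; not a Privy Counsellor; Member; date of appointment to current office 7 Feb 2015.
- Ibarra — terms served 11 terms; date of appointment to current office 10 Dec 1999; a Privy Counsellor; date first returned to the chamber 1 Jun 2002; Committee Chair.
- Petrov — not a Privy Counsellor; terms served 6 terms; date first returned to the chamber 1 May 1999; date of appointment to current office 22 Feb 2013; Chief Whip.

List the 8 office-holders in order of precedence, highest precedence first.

Vance, Ibarra, Whitfield, Saleh, Horvat, Petrov, Adeyemi, Dimitriou

By terms served (higher first): Vance, Ibarra and Whitfield (each 11 terms); then Saleh and Horvat (both 9 terms); then Petrov, Adeyemi and Dimitriou (each 6 terms).
Among Vance, Ibarra and Whitfield, by date of appointment to current office (earlier first): Vance (16 Nov 1998) before Ibarra (10 Dec 1999) before Whitfield (6 Dec 2000).
Saleh and Horvat both have date of appointment to current office 7 Feb 2015, so the next rule applies.
Among Saleh and Horvat, by parliamentary office: Saleh (Committee Chair) before Horvat (Member).
Petrov, Adeyemi and Dimitriou all have date of appointment to current office 22 Feb 2013, so the next rule applies.
Petrov, Adeyemi and Dimitriou are each Chief Whip, so the next rule applies.
Among Petrov, Adeyemi and Dimitriou, by date first returned to the chamber (earlier first): Petrov (1 May 1999) before Adeyemi (21 Nov 2004) before Dimitriou (5 May 2006).
Full order: Vance, Ibarra, Whitfield, Saleh, Horvat, Petrov, Adeyemi, Dimitriou.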